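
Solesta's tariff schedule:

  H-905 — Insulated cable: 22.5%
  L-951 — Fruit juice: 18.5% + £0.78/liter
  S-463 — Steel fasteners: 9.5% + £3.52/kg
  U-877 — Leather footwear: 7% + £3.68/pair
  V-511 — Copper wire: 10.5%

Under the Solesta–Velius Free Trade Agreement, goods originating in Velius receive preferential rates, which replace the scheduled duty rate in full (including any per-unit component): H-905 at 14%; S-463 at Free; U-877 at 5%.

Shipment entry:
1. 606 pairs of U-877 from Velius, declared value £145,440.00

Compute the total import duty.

£7,272.00

Line 1 (U-877, Velius, 606 pairs, £145,440.00):
Base rate for U-877 is 7% + £3.68/pair.
Origin Velius qualifies under the Solesta–Velius agreement and U-877 is covered: preferential rate 5% applies instead.
Duty = £145,440.00 × 5% = £7,272.00.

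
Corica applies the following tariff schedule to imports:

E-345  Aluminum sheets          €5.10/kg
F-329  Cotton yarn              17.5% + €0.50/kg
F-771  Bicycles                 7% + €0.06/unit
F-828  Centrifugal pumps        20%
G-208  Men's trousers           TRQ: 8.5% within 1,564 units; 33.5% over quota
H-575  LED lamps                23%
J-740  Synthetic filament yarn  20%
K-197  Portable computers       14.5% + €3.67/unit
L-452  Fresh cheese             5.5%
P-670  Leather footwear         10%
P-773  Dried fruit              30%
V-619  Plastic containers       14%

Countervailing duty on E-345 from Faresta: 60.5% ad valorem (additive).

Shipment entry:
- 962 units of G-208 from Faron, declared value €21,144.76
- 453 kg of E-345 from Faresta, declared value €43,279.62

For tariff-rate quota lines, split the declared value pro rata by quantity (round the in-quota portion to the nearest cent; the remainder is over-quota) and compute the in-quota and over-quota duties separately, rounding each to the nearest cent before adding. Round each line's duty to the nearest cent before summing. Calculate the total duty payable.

€30,291.77

Line 1 (G-208, Faron, 962 units, €21,144.76):
Code G-208 is under a tariff-rate quota (threshold 1,564 units). Quantity 962 units is within the quota, so the in-quota rate 8.5% applies to the full value.
Duty = €21,144.76 × 8.5% = €1,797.30.
Line 2 (E-345, Faresta, 453 kg, €43,279.62):
Base rate for E-345 is €5.10/kg.
Additional duty on E-345 from Faresta: +60.5% ad valorem. Applied ad valorem rate = 60.5%.
Duty = €43,279.62 × 60.5% + 453 × €5.10 = €28,494.47.
Total = €1,797.30 + €28,494.47 = €30,291.77.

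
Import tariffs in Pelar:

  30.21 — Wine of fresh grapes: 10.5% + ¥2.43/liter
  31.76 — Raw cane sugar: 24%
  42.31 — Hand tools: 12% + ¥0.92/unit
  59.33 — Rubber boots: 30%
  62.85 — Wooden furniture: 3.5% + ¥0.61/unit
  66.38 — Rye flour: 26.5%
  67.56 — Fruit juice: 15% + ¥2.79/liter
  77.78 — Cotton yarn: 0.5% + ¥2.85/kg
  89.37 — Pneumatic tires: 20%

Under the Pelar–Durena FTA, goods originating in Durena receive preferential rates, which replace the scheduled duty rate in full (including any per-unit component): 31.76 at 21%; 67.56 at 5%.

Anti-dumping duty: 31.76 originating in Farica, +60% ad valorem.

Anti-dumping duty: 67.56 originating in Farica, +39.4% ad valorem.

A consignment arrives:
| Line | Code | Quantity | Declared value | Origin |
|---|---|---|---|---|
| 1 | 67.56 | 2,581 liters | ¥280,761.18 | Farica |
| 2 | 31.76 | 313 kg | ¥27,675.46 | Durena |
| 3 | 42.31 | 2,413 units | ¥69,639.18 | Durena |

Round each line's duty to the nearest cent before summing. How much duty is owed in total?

¥176,323.58

Line 1 (67.56, Farica, 2,581 liters, ¥280,761.18):
Base rate for 67.56 is 15% + ¥2.79/liter.
67.56 has an FTA preferential rate, but origin Farica is not Durena; base rate stands.
Additional duty on 67.56 from Farica: +39.4%. Applied ad valorem rate: 15% + 39.4% = 54.4%.
Duty = ¥280,761.18 × 54.4% + 2,581 × ¥2.79 = ¥159,935.07.
Line 2 (31.76, Durena, 313 kg, ¥27,675.46):
Base rate for 31.76 is 24%.
Origin Durena qualifies under the Pelar–Durena agreement and 31.76 is covered: preferential rate 21% applies instead.
The additional-duty order on 31.76 targets Farica, not Durena; it does not apply.
Duty = ¥27,675.46 × 21% = ¥5,811.85.
Line 3 (42.31, Durena, 2,413 units, ¥69,639.18):
Base rate for 42.31 is 12% + ¥0.92/unit.
Origin Durena is the FTA partner but 42.31 is not on the preference list; base rate stands.
Duty = ¥69,639.18 × 12% + 2,413 × ¥0.92 = ¥10,576.66.
Total = ¥159,935.07 + ¥5,811.85 + ¥10,576.66 = ¥176,323.58.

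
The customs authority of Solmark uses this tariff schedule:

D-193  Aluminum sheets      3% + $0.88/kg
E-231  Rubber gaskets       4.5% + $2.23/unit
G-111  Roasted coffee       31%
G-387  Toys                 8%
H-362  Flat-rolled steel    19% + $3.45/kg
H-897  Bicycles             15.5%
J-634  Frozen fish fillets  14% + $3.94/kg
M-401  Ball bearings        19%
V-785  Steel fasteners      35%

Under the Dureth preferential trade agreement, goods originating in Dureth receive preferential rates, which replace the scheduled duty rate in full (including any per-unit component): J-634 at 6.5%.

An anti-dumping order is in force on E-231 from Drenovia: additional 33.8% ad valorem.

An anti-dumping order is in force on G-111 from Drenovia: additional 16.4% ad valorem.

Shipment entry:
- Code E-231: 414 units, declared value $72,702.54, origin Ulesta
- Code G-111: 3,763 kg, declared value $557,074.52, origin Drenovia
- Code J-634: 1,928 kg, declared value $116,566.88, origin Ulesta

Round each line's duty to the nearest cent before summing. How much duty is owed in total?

$292,163.83

Line 1 (E-231, Ulesta, 414 units, $72,702.54):
Base rate for E-231 is 4.5% + $2.23/unit.
The additional-duty order on E-231 targets Drenovia, not Ulesta; it does not apply.
Duty = $72,702.54 × 4.5% + 414 × $2.23 = $4,194.83.
Line 2 (G-111, Drenovia, 3,763 kg, $557,074.52):
Base rate for G-111 is 31%.
Additional duty on G-111 from Drenovia: +16.4%. Applied ad valorem rate: 31% + 16.4% = 47.4%.
Duty = $557,074.52 × 47.4% = $264,053.32.
Line 3 (J-634, Ulesta, 1,928 kg, $116,566.88):
Base rate for J-634 is 14% + $3.94/kg.
J-634 has an FTA preferential rate, but origin Ulesta is not Dureth; base rate stands.
Duty = $116,566.88 × 14% + 1,928 × $3.94 = $23,915.68.
Total = $4,194.83 + $264,053.32 + $23,915.68 = $292,163.83.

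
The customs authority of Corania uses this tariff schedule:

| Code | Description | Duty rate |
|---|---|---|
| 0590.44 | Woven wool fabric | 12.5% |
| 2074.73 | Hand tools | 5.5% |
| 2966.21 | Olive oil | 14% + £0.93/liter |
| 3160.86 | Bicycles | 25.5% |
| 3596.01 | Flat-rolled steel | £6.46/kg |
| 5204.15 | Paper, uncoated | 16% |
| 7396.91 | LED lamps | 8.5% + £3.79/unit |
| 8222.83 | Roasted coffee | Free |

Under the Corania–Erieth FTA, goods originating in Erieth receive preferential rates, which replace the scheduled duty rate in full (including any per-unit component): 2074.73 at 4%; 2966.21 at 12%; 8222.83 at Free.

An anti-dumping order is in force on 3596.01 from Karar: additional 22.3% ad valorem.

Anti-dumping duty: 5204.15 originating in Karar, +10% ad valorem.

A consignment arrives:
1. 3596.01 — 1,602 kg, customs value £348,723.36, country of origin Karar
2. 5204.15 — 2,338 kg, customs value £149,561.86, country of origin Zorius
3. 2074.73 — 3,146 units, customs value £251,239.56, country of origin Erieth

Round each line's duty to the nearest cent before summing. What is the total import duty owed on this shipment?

Line 1 (3596.01, Karar, 1,602 kg, £348,723.36):
Base rate for 3596.01 is £6.46/kg.
Additional duty on 3596.01 from Karar: +22.3% ad valorem. Applied ad valorem rate = 22.3%.
Duty = £348,723.36 × 22.3% + 1,602 × £6.46 = £88,114.23.
Line 2 (5204.15, Zorius, 2,338 kg, £149,561.86):
Base rate for 5204.15 is 16%.
The additional-duty order on 5204.15 targets Karar, not Zorius; it does not apply.
Duty = £149,561.86 × 16% = £23,929.90.
Line 3 (2074.73, Erieth, 3,146 units, £251,239.56):
Base rate for 2074.73 is 5.5%.
Origin Erieth qualifies under the Corania–Erieth agreement and 2074.73 is covered: preferential rate 4% applies instead.
Duty = £251,239.56 × 4% = £10,049.58.
Total = £88,114.23 + £23,929.90 + £10,049.58 = £122,093.71.

£122,093.71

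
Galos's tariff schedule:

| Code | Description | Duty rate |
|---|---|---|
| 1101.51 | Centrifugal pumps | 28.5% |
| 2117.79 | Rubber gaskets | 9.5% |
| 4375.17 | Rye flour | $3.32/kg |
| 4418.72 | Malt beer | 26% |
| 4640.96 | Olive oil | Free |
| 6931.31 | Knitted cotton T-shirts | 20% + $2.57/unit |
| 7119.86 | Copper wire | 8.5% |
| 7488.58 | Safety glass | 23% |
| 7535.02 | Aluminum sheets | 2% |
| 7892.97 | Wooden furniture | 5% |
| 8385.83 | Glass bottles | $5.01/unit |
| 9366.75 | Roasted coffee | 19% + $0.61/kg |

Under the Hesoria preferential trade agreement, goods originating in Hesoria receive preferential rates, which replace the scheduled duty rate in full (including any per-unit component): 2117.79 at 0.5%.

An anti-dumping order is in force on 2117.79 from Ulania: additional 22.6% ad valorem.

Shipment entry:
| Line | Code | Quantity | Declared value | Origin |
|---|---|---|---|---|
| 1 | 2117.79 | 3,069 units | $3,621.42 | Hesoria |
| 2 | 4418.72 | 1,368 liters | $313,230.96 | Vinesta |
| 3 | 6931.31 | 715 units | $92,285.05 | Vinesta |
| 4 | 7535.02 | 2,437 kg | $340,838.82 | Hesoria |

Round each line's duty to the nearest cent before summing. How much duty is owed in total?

Line 1 (2117.79, Hesoria, 3,069 units, $3,621.42):
Base rate for 2117.79 is 9.5%.
Origin Hesoria qualifies under the Galos–Hesoria agreement and 2117.79 is covered: preferential rate 0.5% applies instead.
The additional-duty order on 2117.79 targets Ulania, not Hesoria; it does not apply.
Duty = $3,621.42 × 0.5% = $18.11.
Line 2 (4418.72, Vinesta, 1,368 liters, $313,230.96):
Base rate for 4418.72 is 26%.
Duty = $313,230.96 × 26% = $81,440.05.
Line 3 (6931.31, Vinesta, 715 units, $92,285.05):
Base rate for 6931.31 is 20% + $2.57/unit.
Duty = $92,285.05 × 20% + 715 × $2.57 = $20,294.56.
Line 4 (7535.02, Hesoria, 2,437 kg, $340,838.82):
Base rate for 7535.02 is 2%.
Origin Hesoria is the FTA partner but 7535.02 is not on the preference list; base rate stands.
Duty = $340,838.82 × 2% = $6,816.78.
Total = $18.11 + $81,440.05 + $20,294.56 + $6,816.78 = $108,569.50.

$108,569.50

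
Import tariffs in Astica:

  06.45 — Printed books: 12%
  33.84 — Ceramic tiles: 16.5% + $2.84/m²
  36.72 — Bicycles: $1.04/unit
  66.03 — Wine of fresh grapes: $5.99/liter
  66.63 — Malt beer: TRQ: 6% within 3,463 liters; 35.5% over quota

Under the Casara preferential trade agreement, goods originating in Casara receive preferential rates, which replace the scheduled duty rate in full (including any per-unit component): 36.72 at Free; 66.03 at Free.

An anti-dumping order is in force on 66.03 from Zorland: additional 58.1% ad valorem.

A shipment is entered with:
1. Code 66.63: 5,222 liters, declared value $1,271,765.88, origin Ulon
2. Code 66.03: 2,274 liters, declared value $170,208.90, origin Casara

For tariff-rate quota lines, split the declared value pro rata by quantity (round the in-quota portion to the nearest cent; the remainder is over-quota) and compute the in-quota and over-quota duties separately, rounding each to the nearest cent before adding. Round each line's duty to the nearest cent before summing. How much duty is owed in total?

Line 1 (66.63, Ulon, 5,222 liters, $1,271,765.88):
Code 66.63 is under a tariff-rate quota (threshold 3,463 liters). In-quota: 3,463 liters at 6%; over-quota: 1,759 liters at 35.5%.
Pro-rata value split: in-quota = $1,271,765.88 × 3,463/5,222 = $843,379.02; over-quota = $1,271,765.88 − $843,379.02 = $428,386.86.
In-quota duty = $843,379.02 × 6% = $50,602.74. Over-quota duty = $428,386.86 × 35.5% = $152,077.34.
Line duty = $50,602.74 + $152,077.34 = $202,680.08.
Line 2 (66.03, Casara, 2,274 liters, $170,208.90):
Base rate for 66.03 is $5.99/liter.
Origin Casara qualifies under the Astica–Casara agreement and 66.03 is covered: preferential rate Free applies instead.
The additional-duty order on 66.03 targets Zorland, not Casara; it does not apply.
Duty = $170,208.90 × 0% = $0.00.
Total = $202,680.08 + $0.00 = $202,680.08.

$202,680.08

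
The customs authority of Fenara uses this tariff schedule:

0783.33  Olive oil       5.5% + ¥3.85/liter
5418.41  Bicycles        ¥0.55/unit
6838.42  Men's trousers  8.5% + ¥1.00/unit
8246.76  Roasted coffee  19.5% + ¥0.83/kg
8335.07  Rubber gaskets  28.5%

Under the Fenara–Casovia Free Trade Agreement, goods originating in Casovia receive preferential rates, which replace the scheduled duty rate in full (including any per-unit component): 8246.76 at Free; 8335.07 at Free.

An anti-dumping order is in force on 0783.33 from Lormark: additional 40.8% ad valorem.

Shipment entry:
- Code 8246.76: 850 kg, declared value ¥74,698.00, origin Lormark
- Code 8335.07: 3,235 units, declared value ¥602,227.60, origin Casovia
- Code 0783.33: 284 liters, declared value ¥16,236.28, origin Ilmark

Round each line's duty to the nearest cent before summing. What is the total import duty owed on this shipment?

¥17,258.01

Line 1 (8246.76, Lormark, 850 kg, ¥74,698.00):
Base rate for 8246.76 is 19.5% + ¥0.83/kg.
8246.76 has an FTA preferential rate, but origin Lormark is not Casovia; base rate stands.
Duty = ¥74,698.00 × 19.5% + 850 × ¥0.83 = ¥15,271.61.
Line 2 (8335.07, Casovia, 3,235 units, ¥602,227.60):
Base rate for 8335.07 is 28.5%.
Origin Casovia qualifies under the Fenara–Casovia agreement and 8335.07 is covered: preferential rate Free applies instead.
Duty = ¥602,227.60 × 0% = ¥0.00.
Line 3 (0783.33, Ilmark, 284 liters, ¥16,236.28):
Base rate for 0783.33 is 5.5% + ¥3.85/liter.
The additional-duty order on 0783.33 targets Lormark, not Ilmark; it does not apply.
Duty = ¥16,236.28 × 5.5% + 284 × ¥3.85 = ¥1,986.40.
Total = ¥15,271.61 + ¥0.00 + ¥1,986.40 = ¥17,258.01.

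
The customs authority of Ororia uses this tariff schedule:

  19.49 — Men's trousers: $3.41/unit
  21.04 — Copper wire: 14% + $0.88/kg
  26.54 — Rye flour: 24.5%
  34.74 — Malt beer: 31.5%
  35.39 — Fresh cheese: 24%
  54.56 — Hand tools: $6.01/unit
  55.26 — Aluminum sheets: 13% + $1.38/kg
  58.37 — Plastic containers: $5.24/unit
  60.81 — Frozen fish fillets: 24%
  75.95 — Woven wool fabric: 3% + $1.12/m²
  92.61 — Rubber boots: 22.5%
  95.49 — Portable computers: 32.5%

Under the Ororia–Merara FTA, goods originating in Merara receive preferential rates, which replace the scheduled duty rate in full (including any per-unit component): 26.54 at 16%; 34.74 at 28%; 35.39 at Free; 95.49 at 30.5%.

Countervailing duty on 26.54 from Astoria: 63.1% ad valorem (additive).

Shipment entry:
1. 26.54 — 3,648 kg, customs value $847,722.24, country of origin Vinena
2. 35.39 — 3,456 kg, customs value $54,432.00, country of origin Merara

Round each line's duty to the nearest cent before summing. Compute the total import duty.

$207,691.95

Line 1 (26.54, Vinena, 3,648 kg, $847,722.24):
Base rate for 26.54 is 24.5%.
26.54 has an FTA preferential rate, but origin Vinena is not Merara; base rate stands.
The additional-duty order on 26.54 targets Astoria, not Vinena; it does not apply.
Duty = $847,722.24 × 24.5% = $207,691.95.
Line 2 (35.39, Merara, 3,456 kg, $54,432.00):
Base rate for 35.39 is 24%.
Origin Merara qualifies under the Ororia–Merara agreement and 35.39 is covered: preferential rate Free applies instead.
Duty = $54,432.00 × 0% = $0.00.
Total = $207,691.95 + $0.00 = $207,691.95.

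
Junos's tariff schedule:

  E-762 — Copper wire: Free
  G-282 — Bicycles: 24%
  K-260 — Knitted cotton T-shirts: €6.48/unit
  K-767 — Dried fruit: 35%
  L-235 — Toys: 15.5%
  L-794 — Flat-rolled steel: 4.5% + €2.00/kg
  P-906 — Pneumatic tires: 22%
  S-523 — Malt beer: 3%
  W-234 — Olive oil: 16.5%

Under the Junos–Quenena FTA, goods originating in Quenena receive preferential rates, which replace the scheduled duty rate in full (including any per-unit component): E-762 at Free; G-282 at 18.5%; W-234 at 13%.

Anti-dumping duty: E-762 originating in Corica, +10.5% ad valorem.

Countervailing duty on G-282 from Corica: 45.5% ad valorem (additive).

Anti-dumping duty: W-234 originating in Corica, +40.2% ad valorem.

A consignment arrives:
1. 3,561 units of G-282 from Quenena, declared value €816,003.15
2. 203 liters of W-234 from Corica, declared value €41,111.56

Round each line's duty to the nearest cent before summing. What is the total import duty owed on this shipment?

Line 1 (G-282, Quenena, 3,561 units, €816,003.15):
Base rate for G-282 is 24%.
Origin Quenena qualifies under the Junos–Quenena agreement and G-282 is covered: preferential rate 18.5% applies instead.
The additional-duty order on G-282 targets Corica, not Quenena; it does not apply.
Duty = €816,003.15 × 18.5% = €150,960.58.
Line 2 (W-234, Corica, 203 liters, €41,111.56):
Base rate for W-234 is 16.5%.
W-234 has an FTA preferential rate, but origin Corica is not Quenena; base rate stands.
Additional duty on W-234 from Corica: +40.2%. Applied ad valorem rate: 16.5% + 40.2% = 56.7%.
Duty = €41,111.56 × 56.7% = €23,310.25.
Total = €150,960.58 + €23,310.25 = €174,270.83.

€174,270.83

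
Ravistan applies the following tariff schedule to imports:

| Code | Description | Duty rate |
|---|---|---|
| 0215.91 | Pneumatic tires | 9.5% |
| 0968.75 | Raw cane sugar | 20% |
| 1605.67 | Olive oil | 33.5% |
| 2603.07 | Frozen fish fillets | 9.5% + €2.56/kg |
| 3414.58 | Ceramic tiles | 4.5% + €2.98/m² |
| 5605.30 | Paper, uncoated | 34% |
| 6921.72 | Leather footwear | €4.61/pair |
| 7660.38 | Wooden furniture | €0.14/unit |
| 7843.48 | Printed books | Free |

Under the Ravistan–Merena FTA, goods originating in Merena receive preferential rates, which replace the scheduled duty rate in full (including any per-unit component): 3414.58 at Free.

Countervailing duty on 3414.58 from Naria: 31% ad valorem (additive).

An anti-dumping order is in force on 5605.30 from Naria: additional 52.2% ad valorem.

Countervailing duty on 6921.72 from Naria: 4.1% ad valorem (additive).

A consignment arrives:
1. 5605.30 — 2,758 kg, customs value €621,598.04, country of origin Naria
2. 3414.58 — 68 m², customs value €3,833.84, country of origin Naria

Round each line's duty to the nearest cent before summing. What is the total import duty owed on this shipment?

€537,381.16

Line 1 (5605.30, Naria, 2,758 kg, €621,598.04):
Base rate for 5605.30 is 34%.
Additional duty on 5605.30 from Naria: +52.2%. Applied ad valorem rate: 34% + 52.2% = 86.2%.
Duty = €621,598.04 × 86.2% = €535,817.51.
Line 2 (3414.58, Naria, 68 m², €3,833.84):
Base rate for 3414.58 is 4.5% + €2.98/m².
3414.58 has an FTA preferential rate, but origin Naria is not Merena; base rate stands.
Additional duty on 3414.58 from Naria: +31%. Applied ad valorem rate: 4.5% + 31% = 35.5%.
Duty = €3,833.84 × 35.5% + 68 × €2.98 = €1,563.65.
Total = €535,817.51 + €1,563.65 = €537,381.16.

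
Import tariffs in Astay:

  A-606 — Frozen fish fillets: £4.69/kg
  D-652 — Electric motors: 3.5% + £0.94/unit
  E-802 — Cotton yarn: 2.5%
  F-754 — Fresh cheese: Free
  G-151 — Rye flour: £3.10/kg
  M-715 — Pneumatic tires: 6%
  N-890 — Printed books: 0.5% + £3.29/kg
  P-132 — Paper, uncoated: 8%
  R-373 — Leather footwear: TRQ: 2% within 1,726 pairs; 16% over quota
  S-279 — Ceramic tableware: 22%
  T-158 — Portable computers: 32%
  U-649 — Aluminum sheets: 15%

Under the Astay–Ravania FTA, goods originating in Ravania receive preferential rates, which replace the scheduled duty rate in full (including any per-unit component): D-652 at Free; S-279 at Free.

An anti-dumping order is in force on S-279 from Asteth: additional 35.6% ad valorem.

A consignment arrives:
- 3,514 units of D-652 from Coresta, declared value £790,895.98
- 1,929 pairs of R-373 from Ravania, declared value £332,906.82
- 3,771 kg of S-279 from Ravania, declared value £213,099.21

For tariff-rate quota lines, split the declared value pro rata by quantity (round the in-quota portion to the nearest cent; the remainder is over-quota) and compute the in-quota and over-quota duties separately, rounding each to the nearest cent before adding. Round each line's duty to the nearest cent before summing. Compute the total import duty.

£42,547.38

Line 1 (D-652, Coresta, 3,514 units, £790,895.98):
Base rate for D-652 is 3.5% + £0.94/unit.
D-652 has an FTA preferential rate, but origin Coresta is not Ravania; base rate stands.
Duty = £790,895.98 × 3.5% + 3,514 × £0.94 = £30,984.52.
Line 2 (R-373, Ravania, 1,929 pairs, £332,906.82):
Code R-373 is under a tariff-rate quota (threshold 1,726 pairs). In-quota: 1,726 pairs at 2%; over-quota: 203 pairs at 16%.
Pro-rata value split: in-quota = £332,906.82 × 1,726/1,929 = £297,873.08; over-quota = £332,906.82 − £297,873.08 = £35,033.74.
In-quota duty = £297,873.08 × 2% = £5,957.46. Over-quota duty = £35,033.74 × 16% = £5,605.40.
Line duty = £5,957.46 + £5,605.40 = £11,562.86.
Line 3 (S-279, Ravania, 3,771 kg, £213,099.21):
Base rate for S-279 is 22%.
Origin Ravania qualifies under the Astay–Ravania agreement and S-279 is covered: preferential rate Free applies instead.
The additional-duty order on S-279 targets Asteth, not Ravania; it does not apply.
Duty = £213,099.21 × 0% = £0.00.
Total = £30,984.52 + £11,562.86 + £0.00 = £42,547.38.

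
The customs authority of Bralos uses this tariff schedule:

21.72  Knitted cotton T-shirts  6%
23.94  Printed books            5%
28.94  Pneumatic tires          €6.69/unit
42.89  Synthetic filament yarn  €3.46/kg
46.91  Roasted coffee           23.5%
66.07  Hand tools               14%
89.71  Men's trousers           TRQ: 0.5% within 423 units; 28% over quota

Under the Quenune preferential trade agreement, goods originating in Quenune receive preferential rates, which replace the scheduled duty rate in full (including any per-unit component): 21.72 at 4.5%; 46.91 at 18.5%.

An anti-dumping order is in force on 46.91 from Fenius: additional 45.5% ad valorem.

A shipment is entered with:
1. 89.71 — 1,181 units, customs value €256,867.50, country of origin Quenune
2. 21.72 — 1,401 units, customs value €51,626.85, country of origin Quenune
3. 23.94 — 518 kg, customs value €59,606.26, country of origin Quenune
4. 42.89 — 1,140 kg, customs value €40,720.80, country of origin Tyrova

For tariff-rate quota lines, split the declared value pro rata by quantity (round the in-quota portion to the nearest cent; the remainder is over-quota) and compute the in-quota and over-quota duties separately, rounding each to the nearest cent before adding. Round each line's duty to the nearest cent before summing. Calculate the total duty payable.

Line 1 (89.71, Quenune, 1,181 units, €256,867.50):
Code 89.71 is under a tariff-rate quota (threshold 423 units). In-quota: 423 units at 0.5%; over-quota: 758 units at 28%.
Pro-rata value split: in-quota = €256,867.50 × 423/1,181 = €92,002.50; over-quota = €256,867.50 − €92,002.50 = €164,865.00.
In-quota duty = €92,002.50 × 0.5% = €460.01. Over-quota duty = €164,865.00 × 28% = €46,162.20.
Line duty = €460.01 + €46,162.20 = €46,622.21.
Line 2 (21.72, Quenune, 1,401 units, €51,626.85):
Base rate for 21.72 is 6%.
Origin Quenune qualifies under the Bralos–Quenune agreement and 21.72 is covered: preferential rate 4.5% applies instead.
Duty = €51,626.85 × 4.5% = €2,323.21.
Line 3 (23.94, Quenune, 518 kg, €59,606.26):
Base rate for 23.94 is 5%.
Origin Quenune is the FTA partner but 23.94 is not on the preference list; base rate stands.
Duty = €59,606.26 × 5% = €2,980.31.
Line 4 (42.89, Tyrova, 1,140 kg, €40,720.80):
Base rate for 42.89 is €3.46/kg.
Duty = 1,140 × €3.46 = €3,944.40.
Total = €46,622.21 + €2,323.21 + €2,980.31 + €3,944.40 = €55,870.13.

€55,870.13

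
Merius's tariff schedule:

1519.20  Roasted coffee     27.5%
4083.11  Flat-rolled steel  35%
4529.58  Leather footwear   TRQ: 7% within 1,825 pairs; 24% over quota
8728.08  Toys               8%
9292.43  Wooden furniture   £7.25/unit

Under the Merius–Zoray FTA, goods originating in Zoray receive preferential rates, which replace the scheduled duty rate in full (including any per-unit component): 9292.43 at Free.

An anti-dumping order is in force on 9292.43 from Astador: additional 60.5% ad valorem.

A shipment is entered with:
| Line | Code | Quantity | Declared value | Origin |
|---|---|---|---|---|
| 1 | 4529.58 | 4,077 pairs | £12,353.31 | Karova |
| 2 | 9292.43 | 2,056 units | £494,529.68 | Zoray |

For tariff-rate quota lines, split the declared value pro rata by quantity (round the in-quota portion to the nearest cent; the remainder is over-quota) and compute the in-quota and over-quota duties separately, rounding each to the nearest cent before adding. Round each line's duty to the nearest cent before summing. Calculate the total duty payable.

£2,024.73

Line 1 (4529.58, Karova, 4,077 pairs, £12,353.31):
Code 4529.58 is under a tariff-rate quota (threshold 1,825 pairs). In-quota: 1,825 pairs at 7%; over-quota: 2,252 pairs at 24%.
Pro-rata value split: in-quota = £12,353.31 × 1,825/4,077 = £5,529.75; over-quota = £12,353.31 − £5,529.75 = £6,823.56.
In-quota duty = £5,529.75 × 7% = £387.08. Over-quota duty = £6,823.56 × 24% = £1,637.65.
Line duty = £387.08 + £1,637.65 = £2,024.73.
Line 2 (9292.43, Zoray, 2,056 units, £494,529.68):
Base rate for 9292.43 is £7.25/unit.
Origin Zoray qualifies under the Merius–Zoray agreement and 9292.43 is covered: preferential rate Free applies instead.
The additional-duty order on 9292.43 targets Astador, not Zoray; it does not apply.
Duty = £494,529.68 × 0% = £0.00.
Total = £2,024.73 + £0.00 = £2,024.73.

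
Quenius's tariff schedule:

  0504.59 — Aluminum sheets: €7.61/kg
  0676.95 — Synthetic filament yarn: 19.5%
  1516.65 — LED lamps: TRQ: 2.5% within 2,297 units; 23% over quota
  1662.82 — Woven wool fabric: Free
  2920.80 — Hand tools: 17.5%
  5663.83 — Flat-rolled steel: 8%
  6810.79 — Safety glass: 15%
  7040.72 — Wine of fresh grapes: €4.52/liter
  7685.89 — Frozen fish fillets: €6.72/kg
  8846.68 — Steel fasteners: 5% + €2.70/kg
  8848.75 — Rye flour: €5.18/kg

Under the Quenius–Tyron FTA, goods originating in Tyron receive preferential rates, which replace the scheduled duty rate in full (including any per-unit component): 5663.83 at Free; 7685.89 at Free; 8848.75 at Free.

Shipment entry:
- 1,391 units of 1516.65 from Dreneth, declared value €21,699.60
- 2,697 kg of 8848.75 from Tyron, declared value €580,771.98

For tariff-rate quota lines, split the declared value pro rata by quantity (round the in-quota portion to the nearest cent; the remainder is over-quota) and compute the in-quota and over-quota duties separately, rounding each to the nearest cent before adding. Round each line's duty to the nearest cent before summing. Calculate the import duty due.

€542.49

Line 1 (1516.65, Dreneth, 1,391 units, €21,699.60):
Code 1516.65 is under a tariff-rate quota (threshold 2,297 units). Quantity 1,391 units is within the quota, so the in-quota rate 2.5% applies to the full value.
Duty = €21,699.60 × 2.5% = €542.49.
Line 2 (8848.75, Tyron, 2,697 kg, €580,771.98):
Base rate for 8848.75 is €5.18/kg.
Origin Tyron qualifies under the Quenius–Tyron agreement and 8848.75 is covered: preferential rate Free applies instead.
Duty = €580,771.98 × 0% = €0.00.
Total = €542.49 + €0.00 = €542.49.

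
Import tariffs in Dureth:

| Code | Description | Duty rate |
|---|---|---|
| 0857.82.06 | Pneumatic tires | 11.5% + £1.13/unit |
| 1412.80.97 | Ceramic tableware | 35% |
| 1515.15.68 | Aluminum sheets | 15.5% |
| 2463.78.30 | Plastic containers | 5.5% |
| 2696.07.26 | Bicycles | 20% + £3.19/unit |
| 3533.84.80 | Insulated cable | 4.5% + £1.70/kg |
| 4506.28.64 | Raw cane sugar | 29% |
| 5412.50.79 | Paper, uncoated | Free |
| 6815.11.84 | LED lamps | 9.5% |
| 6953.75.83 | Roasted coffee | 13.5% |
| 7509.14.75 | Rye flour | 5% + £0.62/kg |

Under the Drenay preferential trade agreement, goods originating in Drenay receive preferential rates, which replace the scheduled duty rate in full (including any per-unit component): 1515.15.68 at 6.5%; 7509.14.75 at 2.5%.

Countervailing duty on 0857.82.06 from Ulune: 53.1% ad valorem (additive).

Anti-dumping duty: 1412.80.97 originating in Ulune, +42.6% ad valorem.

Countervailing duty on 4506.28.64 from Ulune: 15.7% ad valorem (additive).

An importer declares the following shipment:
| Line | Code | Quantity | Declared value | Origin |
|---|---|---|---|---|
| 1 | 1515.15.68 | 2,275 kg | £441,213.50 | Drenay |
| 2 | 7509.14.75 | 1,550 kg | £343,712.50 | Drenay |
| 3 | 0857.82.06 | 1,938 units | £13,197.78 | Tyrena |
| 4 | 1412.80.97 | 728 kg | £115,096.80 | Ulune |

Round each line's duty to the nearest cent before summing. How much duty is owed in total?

Line 1 (1515.15.68, Drenay, 2,275 kg, £441,213.50):
Base rate for 1515.15.68 is 15.5%.
Origin Drenay qualifies under the Dureth–Drenay agreement and 1515.15.68 is covered: preferential rate 6.5% applies instead.
Duty = £441,213.50 × 6.5% = £28,678.88.
Line 2 (7509.14.75, Drenay, 1,550 kg, £343,712.50):
Base rate for 7509.14.75 is 5% + £0.62/kg.
Origin Drenay qualifies under the Dureth–Drenay agreement and 7509.14.75 is covered: preferential rate 2.5% applies instead.
Duty = £343,712.50 × 2.5% = £8,592.81.
Line 3 (0857.82.06, Tyrena, 1,938 units, £13,197.78):
Base rate for 0857.82.06 is 11.5% + £1.13/unit.
The additional-duty order on 0857.82.06 targets Ulune, not Tyrena; it does not apply.
Duty = £13,197.78 × 11.5% + 1,938 × £1.13 = £3,707.68.
Line 4 (1412.80.97, Ulune, 728 kg, £115,096.80):
Base rate for 1412.80.97 is 35%.
Additional duty on 1412.80.97 from Ulune: +42.6%. Applied ad valorem rate: 35% + 42.6% = 77.6%.
Duty = £115,096.80 × 77.6% = £89,315.12.
Total = £28,678.88 + £8,592.81 + £3,707.68 + £89,315.12 = £130,294.49.

£130,294.49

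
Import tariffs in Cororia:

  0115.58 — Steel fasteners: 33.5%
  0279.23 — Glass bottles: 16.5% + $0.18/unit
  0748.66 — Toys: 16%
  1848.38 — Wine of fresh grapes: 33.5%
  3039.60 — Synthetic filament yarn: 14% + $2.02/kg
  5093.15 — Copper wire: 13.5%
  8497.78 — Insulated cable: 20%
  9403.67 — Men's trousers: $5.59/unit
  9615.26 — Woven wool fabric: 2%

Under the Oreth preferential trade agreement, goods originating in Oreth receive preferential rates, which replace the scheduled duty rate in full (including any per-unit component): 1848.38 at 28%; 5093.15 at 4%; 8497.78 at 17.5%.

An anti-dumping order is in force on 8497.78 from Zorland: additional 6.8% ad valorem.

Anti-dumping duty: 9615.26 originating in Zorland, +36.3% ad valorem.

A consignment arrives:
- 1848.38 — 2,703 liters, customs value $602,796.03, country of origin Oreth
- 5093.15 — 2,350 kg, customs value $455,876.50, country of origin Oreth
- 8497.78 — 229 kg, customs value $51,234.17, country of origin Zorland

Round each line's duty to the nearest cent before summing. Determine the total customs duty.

$200,748.71

Line 1 (1848.38, Oreth, 2,703 liters, $602,796.03):
Base rate for 1848.38 is 33.5%.
Origin Oreth qualifies under the Cororia–Oreth agreement and 1848.38 is covered: preferential rate 28% applies instead.
Duty = $602,796.03 × 28% = $168,782.89.
Line 2 (5093.15, Oreth, 2,350 kg, $455,876.50):
Base rate for 5093.15 is 13.5%.
Origin Oreth qualifies under the Cororia–Oreth agreement and 5093.15 is covered: preferential rate 4% applies instead.
Duty = $455,876.50 × 4% = $18,235.06.
Line 3 (8497.78, Zorland, 229 kg, $51,234.17):
Base rate for 8497.78 is 20%.
8497.78 has an FTA preferential rate, but origin Zorland is not Oreth; base rate stands.
Additional duty on 8497.78 from Zorland: +6.8%. Applied ad valorem rate: 20% + 6.8% = 26.8%.
Duty = $51,234.17 × 26.8% = $13,730.76.
Total = $168,782.89 + $18,235.06 + $13,730.76 = $200,748.71.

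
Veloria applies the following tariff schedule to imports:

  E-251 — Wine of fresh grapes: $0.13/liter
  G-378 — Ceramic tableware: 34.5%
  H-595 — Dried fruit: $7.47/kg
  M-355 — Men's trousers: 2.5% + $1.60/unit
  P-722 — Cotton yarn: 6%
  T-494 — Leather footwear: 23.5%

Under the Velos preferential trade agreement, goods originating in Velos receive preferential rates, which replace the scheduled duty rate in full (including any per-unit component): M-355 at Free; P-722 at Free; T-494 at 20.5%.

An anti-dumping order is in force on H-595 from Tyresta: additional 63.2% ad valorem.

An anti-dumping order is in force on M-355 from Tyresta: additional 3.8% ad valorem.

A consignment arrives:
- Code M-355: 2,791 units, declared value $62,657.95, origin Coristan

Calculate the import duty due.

$6,032.05

Line 1 (M-355, Coristan, 2,791 units, $62,657.95):
Base rate for M-355 is 2.5% + $1.60/unit.
M-355 has an FTA preferential rate, but origin Coristan is not Velos; base rate stands.
The additional-duty order on M-355 targets Tyresta, not Coristan; it does not apply.
Duty = $62,657.95 × 2.5% + 2,791 × $1.60 = $6,032.05.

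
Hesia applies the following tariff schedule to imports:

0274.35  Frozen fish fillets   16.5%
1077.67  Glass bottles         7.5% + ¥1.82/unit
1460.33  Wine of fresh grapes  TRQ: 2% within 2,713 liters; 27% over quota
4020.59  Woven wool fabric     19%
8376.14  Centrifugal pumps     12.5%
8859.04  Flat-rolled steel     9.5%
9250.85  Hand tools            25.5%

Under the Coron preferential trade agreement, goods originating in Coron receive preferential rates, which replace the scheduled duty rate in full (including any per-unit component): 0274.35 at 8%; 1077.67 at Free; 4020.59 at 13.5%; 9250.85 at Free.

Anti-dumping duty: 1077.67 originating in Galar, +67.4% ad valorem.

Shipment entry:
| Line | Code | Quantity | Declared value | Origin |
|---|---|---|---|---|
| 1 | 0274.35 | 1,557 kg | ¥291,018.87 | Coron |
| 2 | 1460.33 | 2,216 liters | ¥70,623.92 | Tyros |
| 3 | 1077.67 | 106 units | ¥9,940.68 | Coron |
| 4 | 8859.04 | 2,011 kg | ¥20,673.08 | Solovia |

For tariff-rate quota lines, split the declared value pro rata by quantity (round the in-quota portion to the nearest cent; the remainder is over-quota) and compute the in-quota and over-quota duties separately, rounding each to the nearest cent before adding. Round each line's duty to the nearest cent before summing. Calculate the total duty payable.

¥26,657.93

Line 1 (0274.35, Coron, 1,557 kg, ¥291,018.87):
Base rate for 0274.35 is 16.5%.
Origin Coron qualifies under the Hesia–Coron agreement and 0274.35 is covered: preferential rate 8% applies instead.
Duty = ¥291,018.87 × 8% = ¥23,281.51.
Line 2 (1460.33, Tyros, 2,216 liters, ¥70,623.92):
Code 1460.33 is under a tariff-rate quota (threshold 2,713 liters). Quantity 2,216 liters is within the quota, so the in-quota rate 2% applies to the full value.
Duty = ¥70,623.92 × 2% = ¥1,412.48.
Line 3 (1077.67, Coron, 106 units, ¥9,940.68):
Base rate for 1077.67 is 7.5% + ¥1.82/unit.
Origin Coron qualifies under the Hesia–Coron agreement and 1077.67 is covered: preferential rate Free applies instead.
The additional-duty order on 1077.67 targets Galar, not Coron; it does not apply.
Duty = ¥9,940.68 × 0% = ¥0.00.
Line 4 (8859.04, Solovia, 2,011 kg, ¥20,673.08):
Base rate for 8859.04 is 9.5%.
Duty = ¥20,673.08 × 9.5% = ¥1,963.94.
Total = ¥23,281.51 + ¥1,412.48 + ¥0.00 + ¥1,963.94 = ¥26,657.93.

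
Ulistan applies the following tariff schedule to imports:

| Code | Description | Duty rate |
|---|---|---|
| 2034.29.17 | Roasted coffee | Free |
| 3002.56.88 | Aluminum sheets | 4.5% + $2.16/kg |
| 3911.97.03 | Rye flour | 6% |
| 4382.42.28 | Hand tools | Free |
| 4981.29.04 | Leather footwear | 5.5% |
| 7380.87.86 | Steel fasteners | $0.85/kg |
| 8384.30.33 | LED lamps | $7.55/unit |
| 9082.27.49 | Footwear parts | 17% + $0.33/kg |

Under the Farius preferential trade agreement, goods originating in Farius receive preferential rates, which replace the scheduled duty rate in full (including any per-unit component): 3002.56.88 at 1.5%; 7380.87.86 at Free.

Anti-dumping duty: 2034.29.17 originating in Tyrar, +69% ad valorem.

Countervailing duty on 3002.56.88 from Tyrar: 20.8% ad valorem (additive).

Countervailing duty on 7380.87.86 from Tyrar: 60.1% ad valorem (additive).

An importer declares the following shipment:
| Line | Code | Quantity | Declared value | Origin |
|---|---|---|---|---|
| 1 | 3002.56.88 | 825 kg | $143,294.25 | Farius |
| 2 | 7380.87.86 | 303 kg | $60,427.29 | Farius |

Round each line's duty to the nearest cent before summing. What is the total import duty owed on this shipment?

$2,149.41

Line 1 (3002.56.88, Farius, 825 kg, $143,294.25):
Base rate for 3002.56.88 is 4.5% + $2.16/kg.
Origin Farius qualifies under the Ulistan–Farius agreement and 3002.56.88 is covered: preferential rate 1.5% applies instead.
The additional-duty order on 3002.56.88 targets Tyrar, not Farius; it does not apply.
Duty = $143,294.25 × 1.5% = $2,149.41.
Line 2 (7380.87.86, Farius, 303 kg, $60,427.29):
Base rate for 7380.87.86 is $0.85/kg.
Origin Farius qualifies under the Ulistan–Farius agreement and 7380.87.86 is covered: preferential rate Free applies instead.
The additional-duty order on 7380.87.86 targets Tyrar, not Farius; it does not apply.
Duty = $60,427.29 × 0% = $0.00.
Total = $2,149.41 + $0.00 = $2,149.41.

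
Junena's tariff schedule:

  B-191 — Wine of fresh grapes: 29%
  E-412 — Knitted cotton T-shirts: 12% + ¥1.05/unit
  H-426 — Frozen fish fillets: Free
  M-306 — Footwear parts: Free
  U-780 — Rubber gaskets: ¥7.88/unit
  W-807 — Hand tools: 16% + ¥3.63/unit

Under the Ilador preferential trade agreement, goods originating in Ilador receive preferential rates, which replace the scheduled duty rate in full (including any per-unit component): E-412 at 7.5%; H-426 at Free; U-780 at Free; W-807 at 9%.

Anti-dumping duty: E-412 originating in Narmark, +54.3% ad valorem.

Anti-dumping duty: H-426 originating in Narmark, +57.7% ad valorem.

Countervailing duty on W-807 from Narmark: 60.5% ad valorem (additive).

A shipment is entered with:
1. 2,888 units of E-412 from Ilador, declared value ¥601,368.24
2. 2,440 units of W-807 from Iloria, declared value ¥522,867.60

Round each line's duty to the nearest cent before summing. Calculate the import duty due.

Line 1 (E-412, Ilador, 2,888 units, ¥601,368.24):
Base rate for E-412 is 12% + ¥1.05/unit.
Origin Ilador qualifies under the Junena–Ilador agreement and E-412 is covered: preferential rate 7.5% applies instead.
The additional-duty order on E-412 targets Narmark, not Ilador; it does not apply.
Duty = ¥601,368.24 × 7.5% = ¥45,102.62.
Line 2 (W-807, Iloria, 2,440 units, ¥522,867.60):
Base rate for W-807 is 16% + ¥3.63/unit.
W-807 has an FTA preferential rate, but origin Iloria is not Ilador; base rate stands.
The additional-duty order on W-807 targets Narmark, not Iloria; it does not apply.
Duty = ¥522,867.60 × 16% + 2,440 × ¥3.63 = ¥92,516.02.
Total = ¥45,102.62 + ¥92,516.02 = ¥137,618.64.

¥137,618.64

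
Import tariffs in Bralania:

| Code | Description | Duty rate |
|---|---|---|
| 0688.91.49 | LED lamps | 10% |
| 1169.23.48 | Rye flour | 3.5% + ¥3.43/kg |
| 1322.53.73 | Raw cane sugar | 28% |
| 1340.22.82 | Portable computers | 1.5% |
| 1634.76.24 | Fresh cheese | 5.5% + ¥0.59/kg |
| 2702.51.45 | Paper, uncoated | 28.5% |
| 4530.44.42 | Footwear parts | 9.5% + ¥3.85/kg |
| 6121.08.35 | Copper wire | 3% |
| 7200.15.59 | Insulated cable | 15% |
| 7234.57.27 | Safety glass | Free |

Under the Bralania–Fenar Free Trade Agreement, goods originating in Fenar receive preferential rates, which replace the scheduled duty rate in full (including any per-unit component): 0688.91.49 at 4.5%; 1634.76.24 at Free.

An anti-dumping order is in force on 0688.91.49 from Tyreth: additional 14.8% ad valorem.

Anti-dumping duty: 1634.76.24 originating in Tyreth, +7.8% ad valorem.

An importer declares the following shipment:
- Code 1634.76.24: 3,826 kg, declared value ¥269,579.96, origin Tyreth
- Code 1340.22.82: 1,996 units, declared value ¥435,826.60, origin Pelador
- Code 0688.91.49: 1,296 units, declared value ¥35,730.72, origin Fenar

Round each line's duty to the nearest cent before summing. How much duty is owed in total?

Line 1 (1634.76.24, Tyreth, 3,826 kg, ¥269,579.96):
Base rate for 1634.76.24 is 5.5% + ¥0.59/kg.
1634.76.24 has an FTA preferential rate, but origin Tyreth is not Fenar; base rate stands.
Additional duty on 1634.76.24 from Tyreth: +7.8%. Applied ad valorem rate: 5.5% + 7.8% = 13.3%.
Duty = ¥269,579.96 × 13.3% + 3,826 × ¥0.59 = ¥38,111.47.
Line 2 (1340.22.82, Pelador, 1,996 units, ¥435,826.60):
Base rate for 1340.22.82 is 1.5%.
Duty = ¥435,826.60 × 1.5% = ¥6,537.40.
Line 3 (0688.91.49, Fenar, 1,296 units, ¥35,730.72):
Base rate for 0688.91.49 is 10%.
Origin Fenar qualifies under the Bralania–Fenar agreement and 0688.91.49 is covered: preferential rate 4.5% applies instead.
The additional-duty order on 0688.91.49 targets Tyreth, not Fenar; it does not apply.
Duty = ¥35,730.72 × 4.5% = ¥1,607.88.
Total = ¥38,111.47 + ¥6,537.40 + ¥1,607.88 = ¥46,256.75.

¥46,256.75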